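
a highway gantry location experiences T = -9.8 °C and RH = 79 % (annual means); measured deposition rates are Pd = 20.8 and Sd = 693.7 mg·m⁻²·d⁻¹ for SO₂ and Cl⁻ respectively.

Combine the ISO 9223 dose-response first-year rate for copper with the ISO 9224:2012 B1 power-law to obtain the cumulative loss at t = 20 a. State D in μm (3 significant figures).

D(20) = 5.45 μm

copper: f(T) = +0.126·(T−10) [T≤10 °C] = -2.4948
  sulphur-dioxide contribution → 0.1018 μm/a
  chloride contribution → 0.6374 μm/a
  ⇒ r_corr(copper) = 0.7392 μm/a
Long-term exponent b (ISO 9224 Table 2, B1) = 0.667
  D(20) = 0.7392 × 20^0.667 = 0.7392 × 7.375 = 5.452 μm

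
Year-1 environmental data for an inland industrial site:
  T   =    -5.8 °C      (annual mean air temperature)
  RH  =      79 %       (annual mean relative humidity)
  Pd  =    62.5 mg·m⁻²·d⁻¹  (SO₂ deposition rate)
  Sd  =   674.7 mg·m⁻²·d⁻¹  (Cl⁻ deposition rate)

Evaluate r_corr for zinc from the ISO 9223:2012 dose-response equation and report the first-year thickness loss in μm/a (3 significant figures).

zinc: T≤10 °C ⇒ hinge +0.038·(-5.8−10) = -0.6004
  Pd branch = 0.0129·Pd^0.44·e^(0.046·RH+f) = 1.653 μm/a
  Cl⁻ term: 0.0175·674.7^0.57·exp(0.008·79+0.085·-5.8) = 0.8241
  sum: 1.653 + 0.8241 → r_corr = 2.477 μm/a

r_corr = 2.48 μm/a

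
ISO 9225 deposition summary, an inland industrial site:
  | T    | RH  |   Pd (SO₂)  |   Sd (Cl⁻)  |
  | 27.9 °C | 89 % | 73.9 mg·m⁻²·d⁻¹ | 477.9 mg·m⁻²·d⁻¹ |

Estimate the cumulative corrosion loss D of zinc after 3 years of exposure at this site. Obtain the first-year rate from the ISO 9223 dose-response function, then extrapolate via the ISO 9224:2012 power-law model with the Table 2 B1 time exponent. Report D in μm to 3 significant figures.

D(3) = 34.9 μm

zinc: temperature factor f = -0.071·(17.9) = -1.2709
  Pd branch = 0.0129·Pd^0.44·e^(0.046·RH+f) = 1.442 μm/a
  Cl⁻ term: 0.0175·477.9^0.57·exp(0.008·89+0.085·27.9) = 12.86
  r_corr = 1.442 + 12.86 = 14.31 μm/a
Power-law: D(3) = r_corr · 3^0.813
  D(3) = 14.31 × 3^0.813 = 14.31 × 2.443 = 34.95 μm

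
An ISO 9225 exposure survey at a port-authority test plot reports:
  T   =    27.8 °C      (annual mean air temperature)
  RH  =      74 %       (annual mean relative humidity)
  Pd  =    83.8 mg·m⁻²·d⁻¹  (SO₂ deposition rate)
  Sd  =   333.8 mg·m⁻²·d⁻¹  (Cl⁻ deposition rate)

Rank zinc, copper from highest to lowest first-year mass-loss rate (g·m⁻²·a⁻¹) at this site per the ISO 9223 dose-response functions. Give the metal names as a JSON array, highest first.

["zinc", "copper"]

zinc: temperature factor f = -0.071·(17.8) = -1.2638
  Pd branch = 0.0129·Pd^0.44·e^(0.046·RH+f) = 0.7697 μm/a
  Sd branch = 0.0175·Sd^0.57·e^(0.008·RH+0.085·T) = 9.221 μm/a
  r_corr = 0.7697 + 9.221 = 9.99 μm/a
  mass loss = 9.99 μm/a × 7.14 g/cm³ = 71.33 g·m⁻²·a⁻¹
copper: T>10 °C ⇒ hinge -0.080·(27.8−10) = -1.4240
  SO₂ term: 0.0053·83.8^0.26·exp(0.059·74-1.4240) = 0.3177
  Sd branch = 0.01025·Sd^0.27·e^(0.036·RH+0.049·T) = 2.758 μm/a
  r_corr = 0.3177 + 2.758 = 3.076 μm/a
  mass loss = 3.076 μm/a × 8.96 g/cm³ = 27.56 g·m⁻²·a⁻¹
Ordering by g·m⁻²·a⁻¹: zinc (71.3) > copper (27.6)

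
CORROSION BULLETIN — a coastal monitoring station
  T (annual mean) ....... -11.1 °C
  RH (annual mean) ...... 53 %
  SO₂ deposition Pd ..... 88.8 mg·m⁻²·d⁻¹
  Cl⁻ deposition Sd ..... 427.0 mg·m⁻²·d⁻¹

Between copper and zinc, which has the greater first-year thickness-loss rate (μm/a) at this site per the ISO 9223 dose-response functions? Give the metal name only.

copper: temperature factor f = +0.126·(-21.1) = -2.6586
  Pd branch = 0.0053·Pd^0.26·e^(0.059·RH+f) = 0.02718 μm/a
  Cl⁻ term: 0.01025·427.0^0.27·exp(0.036·53+0.049·-11.1) = 0.2058
  r_corr = 0.02718 + 0.2058 = 0.2329 μm/a
zinc: temperature factor f = +0.038·(-21.1) = -0.8018
  Pd branch = 0.0129·Pd^0.44·e^(0.046·RH+f) = 0.477 μm/a
  Cl⁻ term: 0.0175·427.0^0.57·exp(0.008·53+0.085·-11.1) = 0.3287
  r_corr = 0.477 + 0.3287 = 0.8056 μm/a
Ordering by μm/a: zinc (0.806) > copper (0.233)

zinc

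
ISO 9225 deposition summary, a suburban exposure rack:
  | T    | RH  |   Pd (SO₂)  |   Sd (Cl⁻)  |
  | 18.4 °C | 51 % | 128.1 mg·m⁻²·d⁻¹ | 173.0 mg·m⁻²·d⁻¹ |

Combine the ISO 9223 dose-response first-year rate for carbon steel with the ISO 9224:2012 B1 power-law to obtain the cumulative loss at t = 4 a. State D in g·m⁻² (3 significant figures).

D(4) = 1.08e+03 g·m⁻²

carbon steel: T>10 °C ⇒ hinge -0.054·(18.4−10) = -0.4536
  Pd branch = 1.77·Pd^0.52·e^(0.02·RH+f) = 38.89 μm/a
  Sd branch = 0.102·Sd^0.62·e^(0.033·RH+0.04·T) = 27.97 μm/a
  r_corr = 38.89 + 27.97 = 66.87 μm/a
Long-term exponent b (ISO 9224 Table 2, B1) = 0.523
  D(4) = 66.87 × 4^0.523 = 66.87 × 2.065 = 138.1 μm
  Mass loss = 138.1 μm × 7.85 g/cm³ = 1084 g·m⁻²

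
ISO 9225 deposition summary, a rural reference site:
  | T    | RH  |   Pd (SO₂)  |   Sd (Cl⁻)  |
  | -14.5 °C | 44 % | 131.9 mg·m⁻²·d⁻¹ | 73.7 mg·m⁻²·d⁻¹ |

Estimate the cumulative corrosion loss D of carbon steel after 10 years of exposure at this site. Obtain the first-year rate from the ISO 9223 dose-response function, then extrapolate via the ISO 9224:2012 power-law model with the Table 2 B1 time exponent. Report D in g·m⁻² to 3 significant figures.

carbon steel: f(T) = +0.150·(T−10) [T≤10 °C] = -3.6750
  SO₂ term: 1.77·131.9^0.52·exp(0.02·44-3.6750) = 1.37
  Cl⁻ term: 0.102·73.7^0.62·exp(0.033·44+0.04·-14.5) = 3.509
  r_corr = 1.37 + 3.509 = 4.878 μm/a
ISO 9224: D(t) = r_corr · t^b with b = 0.523 (carbon steel, B1)
  D(10) = 4.878 × 10^0.523 = 4.878 × 3.334 = 16.27 μm
  Mass loss = 16.27 μm × 7.85 g/cm³ = 127.7 g·m⁻²

D(10) = 128 g·m⁻²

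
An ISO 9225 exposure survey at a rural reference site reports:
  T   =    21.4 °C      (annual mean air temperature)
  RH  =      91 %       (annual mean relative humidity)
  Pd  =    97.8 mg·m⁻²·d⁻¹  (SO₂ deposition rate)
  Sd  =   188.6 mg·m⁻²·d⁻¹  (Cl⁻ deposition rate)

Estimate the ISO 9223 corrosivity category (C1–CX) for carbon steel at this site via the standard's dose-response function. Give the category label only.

carbon steel: f(T) = -0.054·(T−10) [T>10 °C] = -0.6156
  sulphur-dioxide contribution → 63.98 μm/a
  chloride contribution → 124.6 μm/a
  total first-year rate 188.5 μm/a
189 μm/a falls in (80, 200] for carbon steel → category C5

C5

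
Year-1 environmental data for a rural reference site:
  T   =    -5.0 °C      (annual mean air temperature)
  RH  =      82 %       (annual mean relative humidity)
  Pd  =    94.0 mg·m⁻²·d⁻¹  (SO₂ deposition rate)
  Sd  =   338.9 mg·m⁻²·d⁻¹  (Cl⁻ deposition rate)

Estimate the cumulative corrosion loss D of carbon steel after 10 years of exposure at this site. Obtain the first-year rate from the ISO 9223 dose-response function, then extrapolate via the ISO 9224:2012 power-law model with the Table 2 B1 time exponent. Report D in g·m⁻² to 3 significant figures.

D(10) = 1.48e+03 g·m⁻²

carbon steel: temperature factor f = +0.150·(-15.0) = -2.2500
  Pd branch = 1.77·Pd^0.52·e^(0.02·RH+f) = 10.21 μm/a
  Sd branch = 0.102·Sd^0.62·e^(0.033·RH+0.04·T) = 46.3 μm/a
  sum: 10.21 + 46.3 → r_corr = 56.51 μm/a
ISO 9224: D(t) = r_corr · t^b with b = 0.523 (carbon steel, B1)
  D(10) = 56.51 × 10^0.523 = 56.51 × 3.334 = 188.4 μm
  Mass loss = 188.4 μm × 7.85 g/cm³ = 1479 g·m⁻²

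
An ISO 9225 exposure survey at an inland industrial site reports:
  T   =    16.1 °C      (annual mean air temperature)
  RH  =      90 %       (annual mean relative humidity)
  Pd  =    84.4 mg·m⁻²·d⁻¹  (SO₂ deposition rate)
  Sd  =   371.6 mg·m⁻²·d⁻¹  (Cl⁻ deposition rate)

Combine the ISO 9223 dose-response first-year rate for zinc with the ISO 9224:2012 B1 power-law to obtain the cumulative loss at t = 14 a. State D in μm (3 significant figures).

D(14) = 66.8 μm

zinc: T>10 °C ⇒ hinge -0.071·(16.1−10) = -0.4331
  Pd branch = 0.0129·Pd^0.44·e^(0.046·RH+f) = 3.699 μm/a
  Cl⁻ term: 0.0175·371.6^0.57·exp(0.008·90+0.085·16.1) = 4.121
  r_corr = 3.699 + 4.121 = 7.82 μm/a
Long-term exponent b (ISO 9224 Table 2, B1) = 0.813
  D(14) = 7.82 × 14^0.813 = 7.82 × 8.547 = 66.83 μm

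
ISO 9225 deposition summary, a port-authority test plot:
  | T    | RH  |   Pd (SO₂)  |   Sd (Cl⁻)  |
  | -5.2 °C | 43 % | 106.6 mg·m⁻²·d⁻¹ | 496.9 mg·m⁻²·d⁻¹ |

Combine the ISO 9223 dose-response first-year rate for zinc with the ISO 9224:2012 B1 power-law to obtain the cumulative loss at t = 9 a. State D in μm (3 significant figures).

zinc: temperature factor f = +0.038·(-15.2) = -0.5776
  Pd branch = 0.0129·Pd^0.44·e^(0.046·RH+f) = 0.4083 μm/a
  Sd branch = 0.0175·Sd^0.57·e^(0.008·RH+0.085·T) = 0.5462 μm/a
  r_corr = 0.4083 + 0.5462 = 0.9545 μm/a
Long-term exponent b (ISO 9224 Table 2, B1) = 0.813
  D(9) = 0.9545 × 9^0.813 = 0.9545 × 5.968 = 5.696 μm

D(9) = 5.70 μm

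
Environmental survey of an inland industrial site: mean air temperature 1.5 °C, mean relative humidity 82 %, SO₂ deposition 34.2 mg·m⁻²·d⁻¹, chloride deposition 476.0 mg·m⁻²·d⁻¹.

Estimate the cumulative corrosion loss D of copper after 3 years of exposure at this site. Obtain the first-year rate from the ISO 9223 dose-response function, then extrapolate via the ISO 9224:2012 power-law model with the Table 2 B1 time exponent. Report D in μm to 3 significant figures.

copper: f(T) = +0.126·(T−10) [T≤10 °C] = -1.0710
  sulphur-dioxide contribution → 0.5743 μm/a
  chloride contribution → 1.116 μm/a
  total first-year rate 1.69 μm/a
ISO 9224: D(t) = r_corr · t^b with b = 0.667 (copper, B1)
  D(3) = 1.69 × 3^0.667 = 1.69 × 2.081 = 3.517 μm

D(3) = 3.52 μm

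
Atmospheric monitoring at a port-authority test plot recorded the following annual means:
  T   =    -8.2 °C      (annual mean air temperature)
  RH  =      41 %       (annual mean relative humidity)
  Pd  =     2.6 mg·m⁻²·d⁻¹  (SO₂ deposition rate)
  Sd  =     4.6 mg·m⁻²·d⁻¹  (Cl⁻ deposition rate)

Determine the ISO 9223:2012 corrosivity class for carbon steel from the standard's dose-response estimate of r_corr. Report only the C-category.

carbon steel: temperature factor f = +0.150·(-18.2) = -2.7300
  sulphur-dioxide contribution → 0.4308 μm/a
  chloride contribution → 0.7323 μm/a
  total first-year rate 1.163 μm/a
1.16 μm/a falls in (0, 1.3] for carbon steel → category C1

C1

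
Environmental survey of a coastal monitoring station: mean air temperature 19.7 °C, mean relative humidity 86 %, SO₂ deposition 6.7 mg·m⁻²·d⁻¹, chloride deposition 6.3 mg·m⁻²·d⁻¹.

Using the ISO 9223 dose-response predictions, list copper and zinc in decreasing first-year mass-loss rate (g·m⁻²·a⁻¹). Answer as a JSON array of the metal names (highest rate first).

copper: f(T) = -0.080·(T−10) [T>10 °C] = -0.7760
  Pd branch = 0.0053·Pd^0.26·e^(0.059·RH+f) = 0.6392 μm/a
  Cl⁻ term: 0.01025·6.3^0.27·exp(0.036·86+0.049·19.7) = 0.978
  sum: 0.6392 + 0.978 → r_corr = 1.617 μm/a
  mass loss = 1.617 μm/a × 8.96 g/cm³ = 14.49 g·m⁻²·a⁻¹
zinc: temperature factor f = -0.071·(9.7) = -0.6887
  Pd branch = 0.0129·Pd^0.44·e^(0.046·RH+f) = 0.7817 μm/a
  Cl⁻ term: 0.0175·6.3^0.57·exp(0.008·86+0.085·19.7) = 0.5305
  r_corr = 0.7817 + 0.5305 = 1.312 μm/a
  mass loss = 1.312 μm/a × 7.14 g/cm³ = 9.369 g·m⁻²·a⁻¹
Ordering by g·m⁻²·a⁻¹: copper (14.5) > zinc (9.37)

["copper", "zinc"]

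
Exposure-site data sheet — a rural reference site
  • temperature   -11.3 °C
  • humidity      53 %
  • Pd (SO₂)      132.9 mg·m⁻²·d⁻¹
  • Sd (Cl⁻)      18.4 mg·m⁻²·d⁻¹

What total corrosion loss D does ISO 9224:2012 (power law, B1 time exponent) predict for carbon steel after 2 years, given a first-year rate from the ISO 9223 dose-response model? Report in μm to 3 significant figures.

carbon steel: temperature factor f = +0.150·(-21.3) = -3.1950
  Pd branch = 1.77·Pd^0.52·e^(0.02·RH+f) = 2.661 μm/a
  Sd branch = 0.102·Sd^0.62·e^(0.033·RH+0.04·T) = 2.27 μm/a
  r_corr = 2.661 + 2.27 = 4.931 μm/a
Power-law: D(2) = r_corr · 2^0.523
  D(2) = 4.931 × 2^0.523 = 4.931 × 1.437 = 7.085 μm

D(2) = 7.09 μm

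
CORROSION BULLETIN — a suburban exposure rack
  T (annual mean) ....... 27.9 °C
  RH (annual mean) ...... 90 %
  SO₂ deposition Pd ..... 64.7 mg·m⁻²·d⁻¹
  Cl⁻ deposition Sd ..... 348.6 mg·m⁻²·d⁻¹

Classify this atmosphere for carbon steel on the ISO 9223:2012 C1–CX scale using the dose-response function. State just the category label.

CX

carbon steel: T>10 °C ⇒ hinge -0.054·(27.9−10) = -0.9666
  SO₂ term: 1.77·64.7^0.52·exp(0.02·90-0.9666) = 35.61
  Cl⁻ term: 0.102·348.6^0.62·exp(0.033·90+0.04·27.9) = 228.8
  r_corr = 35.61 + 228.8 = 264.4 μm/a
264 μm/a falls in (200, 700] for carbon steel → category CX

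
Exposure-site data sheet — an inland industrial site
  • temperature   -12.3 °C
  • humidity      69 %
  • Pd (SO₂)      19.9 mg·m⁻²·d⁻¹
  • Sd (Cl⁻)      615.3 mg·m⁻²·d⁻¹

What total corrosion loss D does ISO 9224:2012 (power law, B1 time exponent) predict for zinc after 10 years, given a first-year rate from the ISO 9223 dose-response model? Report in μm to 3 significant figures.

D(10) = 5.90 μm

zinc: f(T) = +0.038·(T−10) [T≤10 °C] = -0.8474
  sulphur-dioxide contribution → 0.4926 μm/a
  chloride contribution → 0.4154 μm/a
  total first-year rate 0.908 μm/a
Long-term exponent b (ISO 9224 Table 2, B1) = 0.813
  D(10) = 0.908 × 10^0.813 = 0.908 × 6.501 = 5.903 μm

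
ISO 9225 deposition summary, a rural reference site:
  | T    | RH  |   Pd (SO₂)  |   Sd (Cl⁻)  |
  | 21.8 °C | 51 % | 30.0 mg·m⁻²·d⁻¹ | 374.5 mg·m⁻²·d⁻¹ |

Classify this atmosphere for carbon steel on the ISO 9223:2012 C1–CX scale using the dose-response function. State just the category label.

carbon steel: f(T) = -0.054·(T−10) [T>10 °C] = -0.6372
  sulphur-dioxide contribution → 15.22 μm/a
  chloride contribution → 51.73 μm/a
  total first-year rate 66.95 μm/a
66.9 μm/a falls in (50, 80] for carbon steel → category C4

C4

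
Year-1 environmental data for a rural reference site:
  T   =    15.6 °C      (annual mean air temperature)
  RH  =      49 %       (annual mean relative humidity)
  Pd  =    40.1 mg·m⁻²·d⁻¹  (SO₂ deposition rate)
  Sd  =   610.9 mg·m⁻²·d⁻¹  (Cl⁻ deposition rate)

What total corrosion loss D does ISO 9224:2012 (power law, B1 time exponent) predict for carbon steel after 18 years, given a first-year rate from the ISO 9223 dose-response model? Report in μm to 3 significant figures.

carbon steel: T>10 °C ⇒ hinge -0.054·(15.6−10) = -0.3024
  sulphur-dioxide contribution → 23.76 μm/a
  chloride contribution → 51.19 μm/a
  ⇒ r_corr(carbon steel) = 74.95 μm/a
ISO 9224: D(t) = r_corr · t^b with b = 0.523 (carbon steel, B1)
  D(18) = 74.95 × 18^0.523 = 74.95 × 4.534 = 339.8 μm

D(18) = 340 μm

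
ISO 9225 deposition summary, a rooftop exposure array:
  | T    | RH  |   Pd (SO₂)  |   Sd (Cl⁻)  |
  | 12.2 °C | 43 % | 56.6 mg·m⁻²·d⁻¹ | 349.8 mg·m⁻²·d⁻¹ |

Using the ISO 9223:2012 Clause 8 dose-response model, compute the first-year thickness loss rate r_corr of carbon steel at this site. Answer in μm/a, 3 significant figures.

carbon steel: temperature factor f = -0.054·(2.2) = -0.1188
  Pd branch = 1.77·Pd^0.52·e^(0.02·RH+f) = 30.29 μm/a
  Cl⁻ term: 0.102·349.8^0.62·exp(0.033·43+0.04·12.2) = 25.94
  r_corr = 30.29 + 25.94 = 56.23 μm/a

r_corr = 56.2 μm/a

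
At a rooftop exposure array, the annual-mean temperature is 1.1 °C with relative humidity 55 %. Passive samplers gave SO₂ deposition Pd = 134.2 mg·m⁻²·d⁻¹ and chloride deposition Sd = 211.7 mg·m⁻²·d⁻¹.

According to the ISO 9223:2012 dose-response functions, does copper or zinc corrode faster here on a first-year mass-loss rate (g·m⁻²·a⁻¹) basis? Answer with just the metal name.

zinc

copper: temperature factor f = +0.126·(-8.9) = -1.1214
  Pd branch = 0.0053·Pd^0.26·e^(0.059·RH+f) = 0.1584 μm/a
  Cl⁻ term: 0.01025·211.7^0.27·exp(0.036·55+0.049·1.1) = 0.3326
  sum: 0.1584 + 0.3326 → r_corr = 0.491 μm/a
  mass loss = 0.491 μm/a × 8.96 g/cm³ = 4.4 g·m⁻²·a⁻¹
zinc: temperature factor f = +0.038·(-8.9) = -0.3382
  SO₂ term: 0.0129·134.2^0.44·exp(0.046·55-0.3382) = 0.997
  Sd branch = 0.0175·Sd^0.57·e^(0.008·RH+0.085·T) = 0.6315 μm/a
  sum: 0.997 + 0.6315 → r_corr = 1.629 μm/a
  mass loss = 1.629 μm/a × 7.14 g/cm³ = 11.63 g·m⁻²·a⁻¹
Ordering by g·m⁻²·a⁻¹: zinc (11.6) > copper (4.4)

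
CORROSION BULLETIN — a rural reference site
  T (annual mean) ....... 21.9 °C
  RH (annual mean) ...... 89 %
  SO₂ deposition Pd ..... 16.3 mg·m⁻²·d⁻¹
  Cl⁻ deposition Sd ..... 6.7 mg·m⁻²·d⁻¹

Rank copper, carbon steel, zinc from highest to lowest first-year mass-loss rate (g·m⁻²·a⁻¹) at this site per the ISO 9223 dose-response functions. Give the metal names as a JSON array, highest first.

copper: f(T) = -0.080·(T−10) [T>10 °C] = -0.9520
  Pd branch = 0.0053·Pd^0.26·e^(0.059·RH+f) = 0.8063 μm/a
  Sd branch = 0.01025·Sd^0.27·e^(0.036·RH+0.049·T) = 1.234 μm/a
  sum: 0.8063 + 1.234 → r_corr = 2.04 μm/a
  mass loss = 2.04 μm/a × 8.96 g/cm³ = 18.28 g·m⁻²·a⁻¹
carbon steel: temperature factor f = -0.054·(11.9) = -0.6426
  SO₂ term: 1.77·16.3^0.52·exp(0.02·89-0.6426) = 23.57
  Sd branch = 0.102·Sd^0.62·e^(0.033·RH+0.04·T) = 15.02 μm/a
  r_corr = 23.57 + 15.02 = 38.59 μm/a
  mass loss = 38.59 μm/a × 7.85 g/cm³ = 302.9 g·m⁻²·a⁻¹
zinc: T>10 °C ⇒ hinge -0.071·(21.9−10) = -0.8449
  Pd branch = 0.0129·Pd^0.44·e^(0.046·RH+f) = 1.135 μm/a
  Cl⁻ term: 0.0175·6.7^0.57·exp(0.008·89+0.085·21.9) = 0.6785
  r_corr = 1.135 + 0.6785 = 1.814 μm/a
  mass loss = 1.814 μm/a × 7.14 g/cm³ = 12.95 g·m⁻²·a⁻¹
Ordering by g·m⁻²·a⁻¹: carbon steel (303) > copper (18.3) > zinc (12.9)

["carbon steel", "copper", "zinc"]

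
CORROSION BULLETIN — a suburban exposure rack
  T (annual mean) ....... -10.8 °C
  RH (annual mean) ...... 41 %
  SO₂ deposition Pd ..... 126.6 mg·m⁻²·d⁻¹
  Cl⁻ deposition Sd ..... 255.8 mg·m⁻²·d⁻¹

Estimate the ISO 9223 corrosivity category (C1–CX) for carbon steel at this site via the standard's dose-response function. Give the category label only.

C2

carbon steel: f(T) = +0.150·(T−10) [T≤10 °C] = -3.1200
  Pd branch = 1.77·Pd^0.52·e^(0.02·RH+f) = 2.2 μm/a
  Cl⁻ term: 0.102·255.8^0.62·exp(0.033·41+0.04·-10.8) = 7.97
  r_corr = 2.2 + 7.97 = 10.17 μm/a
10.2 μm/a falls in (1.3, 25] for carbon steel → category C2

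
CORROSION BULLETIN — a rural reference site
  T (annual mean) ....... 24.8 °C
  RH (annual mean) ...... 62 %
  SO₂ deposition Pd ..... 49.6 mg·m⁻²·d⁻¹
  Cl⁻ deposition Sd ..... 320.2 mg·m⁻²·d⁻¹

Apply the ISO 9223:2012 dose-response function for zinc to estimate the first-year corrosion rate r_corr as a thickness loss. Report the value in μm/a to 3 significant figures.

zinc: T>10 °C ⇒ hinge -0.071·(24.8−10) = -1.0508
  sulphur-dioxide contribution → 0.4354 μm/a
  chloride contribution → 6.339 μm/a
  total first-year rate 6.775 μm/a

r_corr = 6.77 μm/a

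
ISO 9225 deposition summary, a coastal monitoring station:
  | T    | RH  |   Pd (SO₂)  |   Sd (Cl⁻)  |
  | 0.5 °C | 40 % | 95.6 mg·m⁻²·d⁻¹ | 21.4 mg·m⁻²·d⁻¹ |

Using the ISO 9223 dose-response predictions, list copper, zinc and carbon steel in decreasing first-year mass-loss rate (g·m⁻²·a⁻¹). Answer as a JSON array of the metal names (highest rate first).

copper: T≤10 °C ⇒ hinge +0.126·(0.5−10) = -1.1970
  SO₂ term: 0.0053·95.6^0.26·exp(0.059·40-1.1970) = 0.0555
  Cl⁻ term: 0.01025·21.4^0.27·exp(0.036·40+0.049·0.5) = 0.1014
  sum: 0.0555 + 0.1014 → r_corr = 0.1569 μm/a
  mass loss = 0.1569 μm/a × 8.96 g/cm³ = 1.406 g·m⁻²·a⁻¹
zinc: f(T) = +0.038·(T−10) [T≤10 °C] = -0.3610
  SO₂ term: 0.0129·95.6^0.44·exp(0.046·40-0.3610) = 0.421
  Cl⁻ term: 0.0175·21.4^0.57·exp(0.008·40+0.085·0.5) = 0.1441
  r_corr = 0.421 + 0.1441 = 0.5652 μm/a
  mass loss = 0.5652 μm/a × 7.14 g/cm³ = 4.035 g·m⁻²·a⁻¹
carbon steel: temperature factor f = +0.150·(-9.5) = -1.4250
  Pd branch = 1.77·Pd^0.52·e^(0.02·RH+f) = 10.15 μm/a
  Cl⁻ term: 0.102·21.4^0.62·exp(0.033·40+0.04·0.5) = 2.603
  r_corr = 10.15 + 2.603 = 12.75 μm/a
  mass loss = 12.75 μm/a × 7.85 g/cm³ = 100.1 g·m⁻²·a⁻¹
Ordering by g·m⁻²·a⁻¹: carbon steel (100) > zinc (4.04) > copper (1.41)

["carbon steel", "zinc", "copper"]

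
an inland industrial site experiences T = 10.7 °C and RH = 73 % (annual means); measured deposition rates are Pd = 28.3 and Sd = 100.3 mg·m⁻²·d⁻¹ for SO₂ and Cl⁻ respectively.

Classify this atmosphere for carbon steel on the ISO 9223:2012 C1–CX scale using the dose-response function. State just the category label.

C4

carbon steel: f(T) = -0.054·(T−10) [T>10 °C] = -0.0378
  sulphur-dioxide contribution → 41.74 μm/a
  chloride contribution → 30.3 μm/a
  ⇒ r_corr(carbon steel) = 72.04 μm/a
72 μm/a falls in (50, 80] for carbon steel → category C4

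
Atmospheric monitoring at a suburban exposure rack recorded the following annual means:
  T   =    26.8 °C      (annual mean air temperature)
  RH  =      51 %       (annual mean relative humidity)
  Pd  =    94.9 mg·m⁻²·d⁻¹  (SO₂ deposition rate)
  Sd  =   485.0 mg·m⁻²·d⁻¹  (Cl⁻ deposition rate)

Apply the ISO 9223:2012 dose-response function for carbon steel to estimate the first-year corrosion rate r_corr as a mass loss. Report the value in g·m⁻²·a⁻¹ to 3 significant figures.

r_corr = 748 g·m⁻²·a⁻¹

carbon steel: temperature factor f = -0.054·(16.8) = -0.9072
  Pd branch = 1.77·Pd^0.52·e^(0.02·RH+f) = 21.14 μm/a
  Cl⁻ term: 0.102·485.0^0.62·exp(0.033·51+0.04·26.8) = 74.17
  sum: 21.14 + 74.17 → r_corr = 95.31 μm/a
Convert to mass loss: 95.31 μm/a × 7.85 g/cm³ = 748.2 g·m⁻²·a⁻¹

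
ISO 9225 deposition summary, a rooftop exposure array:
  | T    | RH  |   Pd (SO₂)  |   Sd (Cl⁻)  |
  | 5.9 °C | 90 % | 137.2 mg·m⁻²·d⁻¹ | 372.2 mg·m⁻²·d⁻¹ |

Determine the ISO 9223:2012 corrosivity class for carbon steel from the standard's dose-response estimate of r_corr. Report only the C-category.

C5

carbon steel: f(T) = +0.150·(T−10) [T≤10 °C] = -0.6150
  sulphur-dioxide contribution → 74.82 μm/a
  chloride contribution → 98.82 μm/a
  total first-year rate 173.6 μm/a
ISO 9223 Table 2 (carbon steel): 80 < 174 ≤ 200 μm/a ⇒ C5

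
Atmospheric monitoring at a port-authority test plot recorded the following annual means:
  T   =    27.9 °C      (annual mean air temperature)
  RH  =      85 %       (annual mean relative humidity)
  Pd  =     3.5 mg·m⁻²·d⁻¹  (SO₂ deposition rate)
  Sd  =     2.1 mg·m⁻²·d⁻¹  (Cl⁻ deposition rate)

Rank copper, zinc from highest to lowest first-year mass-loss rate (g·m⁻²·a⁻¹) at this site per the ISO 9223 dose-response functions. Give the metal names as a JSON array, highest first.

["copper", "zinc"]

copper: temperature factor f = -0.080·(17.9) = -1.4320
  Pd branch = 0.0053·Pd^0.26·e^(0.059·RH+f) = 0.2641 μm/a
  Cl⁻ term: 0.01025·2.1^0.27·exp(0.036·85+0.049·27.9) = 1.048
  sum: 0.2641 + 1.048 → r_corr = 1.312 μm/a
  mass loss = 1.312 μm/a × 8.96 g/cm³ = 11.76 g·m⁻²·a⁻¹
zinc: temperature factor f = -0.071·(17.9) = -1.2709
  SO₂ term: 0.0129·3.5^0.44·exp(0.046·85-1.2709) = 0.3134
  Cl⁻ term: 0.0175·2.1^0.57·exp(0.008·85+0.085·27.9) = 0.5649
  r_corr = 0.3134 + 0.5649 = 0.8783 μm/a
  mass loss = 0.8783 μm/a × 7.14 g/cm³ = 6.271 g·m⁻²·a⁻¹
Ordering by g·m⁻²·a⁻¹: copper (11.8) > zinc (6.27)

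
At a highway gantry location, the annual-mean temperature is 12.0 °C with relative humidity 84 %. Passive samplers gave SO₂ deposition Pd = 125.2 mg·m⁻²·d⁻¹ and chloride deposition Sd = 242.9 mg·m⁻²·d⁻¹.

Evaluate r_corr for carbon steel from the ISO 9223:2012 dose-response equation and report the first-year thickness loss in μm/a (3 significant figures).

carbon steel: T>10 °C ⇒ hinge -0.054·(12.0−10) = -0.1080
  SO₂ term: 1.77·125.2^0.52·exp(0.02·84-0.1080) = 105.1
  Cl⁻ term: 0.102·242.9^0.62·exp(0.033·84+0.04·12.0) = 79.41
  sum: 105.1 + 79.41 → r_corr = 184.5 μm/a

r_corr = 184 μm/a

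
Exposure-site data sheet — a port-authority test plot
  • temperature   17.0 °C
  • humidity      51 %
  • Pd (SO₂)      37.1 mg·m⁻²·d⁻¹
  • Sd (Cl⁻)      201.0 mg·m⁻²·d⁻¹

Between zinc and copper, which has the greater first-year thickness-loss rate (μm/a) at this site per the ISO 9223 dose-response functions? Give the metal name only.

zinc: f(T) = -0.071·(T−10) [T>10 °C] = -0.4970
  sulphur-dioxide contribution → 0.4019 μm/a
  chloride contribution → 2.294 μm/a
  total first-year rate 2.696 μm/a
copper: f(T) = -0.080·(T−10) [T>10 °C] = -0.5600
  sulphur-dioxide contribution → 0.157 μm/a
  chloride contribution → 0.619 μm/a
  total first-year rate 0.776 μm/a
Ordering by μm/a: zinc (2.7) > copper (0.776)

zinc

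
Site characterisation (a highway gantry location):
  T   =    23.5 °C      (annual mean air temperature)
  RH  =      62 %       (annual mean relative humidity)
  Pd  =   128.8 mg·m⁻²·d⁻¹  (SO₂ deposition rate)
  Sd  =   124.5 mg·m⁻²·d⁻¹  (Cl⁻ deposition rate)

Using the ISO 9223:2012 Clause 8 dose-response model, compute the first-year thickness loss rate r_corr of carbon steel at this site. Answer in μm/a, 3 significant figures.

carbon steel: temperature factor f = -0.054·(13.5) = -0.7290
  SO₂ term: 1.77·128.8^0.52·exp(0.02·62-0.7290) = 36.9
  Cl⁻ term: 0.102·124.5^0.62·exp(0.033·62+0.04·23.5) = 40.22
  sum: 36.9 + 40.22 → r_corr = 77.12 μm/a

r_corr = 77.1 μm/a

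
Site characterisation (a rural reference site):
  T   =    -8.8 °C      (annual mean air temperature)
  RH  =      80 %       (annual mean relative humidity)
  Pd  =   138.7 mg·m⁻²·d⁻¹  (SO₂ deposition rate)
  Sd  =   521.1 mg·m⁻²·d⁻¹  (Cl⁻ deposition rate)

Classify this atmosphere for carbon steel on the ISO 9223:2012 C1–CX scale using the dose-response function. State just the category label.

C4

carbon steel: temperature factor f = +0.150·(-18.8) = -2.8200
  sulphur-dioxide contribution → 6.792 μm/a
  chloride contribution → 48.61 μm/a
  ⇒ r_corr(carbon steel) = 55.41 μm/a
Category bounds: 50…80 μm/a bracket r_corr ⇒ C4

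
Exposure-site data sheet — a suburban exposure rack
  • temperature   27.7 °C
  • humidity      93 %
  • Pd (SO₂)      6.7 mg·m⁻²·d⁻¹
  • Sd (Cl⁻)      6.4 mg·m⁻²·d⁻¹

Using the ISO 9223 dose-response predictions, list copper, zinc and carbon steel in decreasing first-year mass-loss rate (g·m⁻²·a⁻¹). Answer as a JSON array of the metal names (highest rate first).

["carbon steel", "copper", "zinc"]

copper: T>10 °C ⇒ hinge -0.080·(27.7−10) = -1.4160
  sulphur-dioxide contribution → 0.5094 μm/a
  chloride contribution → 1.87 μm/a
  ⇒ r_corr(copper) = 2.38 μm/a
  mass loss = 2.38 μm/a × 8.96 g/cm³ = 21.32 g·m⁻²·a⁻¹
zinc: f(T) = -0.071·(T−10) [T>10 °C] = -1.2567
  sulphur-dioxide contribution → 0.6112 μm/a
  chloride contribution → 1.117 μm/a
  ⇒ r_corr(zinc) = 1.729 μm/a
  mass loss = 1.729 μm/a × 7.14 g/cm³ = 12.34 g·m⁻²·a⁻¹
carbon steel: T>10 °C ⇒ hinge -0.054·(27.7−10) = -0.9558
  sulphur-dioxide contribution → 11.75 μm/a
  chloride contribution → 21.01 μm/a
  total first-year rate 32.77 μm/a
  mass loss = 32.77 μm/a × 7.85 g/cm³ = 257.2 g·m⁻²·a⁻¹
Ordering by g·m⁻²·a⁻¹: carbon steel (257) > copper (21.3) > zinc (12.3)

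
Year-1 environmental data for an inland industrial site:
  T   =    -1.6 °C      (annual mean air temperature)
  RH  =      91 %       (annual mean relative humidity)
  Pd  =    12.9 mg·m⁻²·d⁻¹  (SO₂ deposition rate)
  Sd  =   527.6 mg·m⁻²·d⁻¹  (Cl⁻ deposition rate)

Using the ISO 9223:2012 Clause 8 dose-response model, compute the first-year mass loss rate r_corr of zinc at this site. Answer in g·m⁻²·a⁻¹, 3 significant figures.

r_corr = 20.1 g·m⁻²·a⁻¹

zinc: temperature factor f = +0.038·(-11.6) = -0.4408
  sulphur-dioxide contribution → 1.682 μm/a
  chloride contribution → 1.127 μm/a
  ⇒ r_corr(zinc) = 2.809 μm/a
Convert to mass loss: 2.809 μm/a × 7.14 g/cm³ = 20.05 g·m⁻²·a⁻¹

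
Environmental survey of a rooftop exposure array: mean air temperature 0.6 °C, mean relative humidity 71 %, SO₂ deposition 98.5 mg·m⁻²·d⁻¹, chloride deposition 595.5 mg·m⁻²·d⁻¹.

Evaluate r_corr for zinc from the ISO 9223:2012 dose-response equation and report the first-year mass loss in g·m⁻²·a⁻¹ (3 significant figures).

r_corr = 21.6 g·m⁻²·a⁻¹

zinc: f(T) = +0.038·(T−10) [T≤10 °C] = -0.3572
  SO₂ term: 0.0129·98.5^0.44·exp(0.046·71-0.3572) = 1.782
  Sd branch = 0.0175·Sd^0.57·e^(0.008·RH+0.085·T) = 1.24 μm/a
  r_corr = 1.782 + 1.24 = 3.023 μm/a
Convert to mass loss: 3.023 μm/a × 7.14 g/cm³ = 21.58 g·m⁻²·a⁻¹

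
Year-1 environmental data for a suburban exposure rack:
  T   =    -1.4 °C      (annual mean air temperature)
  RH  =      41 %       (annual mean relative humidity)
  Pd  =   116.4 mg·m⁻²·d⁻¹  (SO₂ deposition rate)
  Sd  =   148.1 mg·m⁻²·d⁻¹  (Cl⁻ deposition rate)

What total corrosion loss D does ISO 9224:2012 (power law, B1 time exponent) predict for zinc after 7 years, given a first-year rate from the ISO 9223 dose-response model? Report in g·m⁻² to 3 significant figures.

zinc: temperature factor f = +0.038·(-11.4) = -0.4332
  Pd branch = 0.0129·Pd^0.44·e^(0.046·RH+f) = 0.4473 μm/a
  Sd branch = 0.0175·Sd^0.57·e^(0.008·RH+0.085·T) = 0.3724 μm/a
  sum: 0.4473 + 0.3724 → r_corr = 0.8197 μm/a
Long-term exponent b (ISO 9224 Table 2, B1) = 0.813
  D(7) = 0.8197 × 7^0.813 = 0.8197 × 4.865 = 3.987 μm
  Mass loss = 3.987 μm × 7.14 g/cm³ = 28.47 g·m⁻²

D(7) = 28.5 g·m⁻²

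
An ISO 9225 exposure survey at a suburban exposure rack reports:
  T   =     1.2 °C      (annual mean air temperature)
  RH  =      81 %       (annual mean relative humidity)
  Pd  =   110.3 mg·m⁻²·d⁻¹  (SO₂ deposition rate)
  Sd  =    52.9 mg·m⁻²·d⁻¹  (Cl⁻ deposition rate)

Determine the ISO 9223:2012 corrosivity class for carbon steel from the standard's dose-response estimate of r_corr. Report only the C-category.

carbon steel: temperature factor f = +0.150·(-8.8) = -1.3200
  sulphur-dioxide contribution → 27.57 μm/a
  chloride contribution → 18.15 μm/a
  total first-year rate 45.72 μm/a
ISO 9223 Table 2 (carbon steel): 25 < 45.7 ≤ 50 μm/a ⇒ C3

C3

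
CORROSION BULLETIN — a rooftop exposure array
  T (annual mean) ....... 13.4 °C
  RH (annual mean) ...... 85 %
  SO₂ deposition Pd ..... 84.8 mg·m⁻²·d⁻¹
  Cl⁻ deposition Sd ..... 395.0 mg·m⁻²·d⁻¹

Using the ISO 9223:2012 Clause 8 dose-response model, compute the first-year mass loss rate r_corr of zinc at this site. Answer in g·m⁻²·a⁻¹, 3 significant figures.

zinc: T>10 °C ⇒ hinge -0.071·(13.4−10) = -0.2414
  sulphur-dioxide contribution → 3.567 μm/a
  chloride contribution → 3.259 μm/a
  ⇒ r_corr(zinc) = 6.826 μm/a
Convert to mass loss: 6.826 μm/a × 7.14 g/cm³ = 48.74 g·m⁻²·a⁻¹

r_corr = 48.7 g·m⁻²·a⁻¹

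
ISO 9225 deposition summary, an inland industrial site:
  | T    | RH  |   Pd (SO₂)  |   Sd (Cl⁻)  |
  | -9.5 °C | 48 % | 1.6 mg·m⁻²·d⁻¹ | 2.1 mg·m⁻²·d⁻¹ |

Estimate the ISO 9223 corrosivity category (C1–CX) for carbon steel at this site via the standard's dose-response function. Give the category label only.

carbon steel: T≤10 °C ⇒ hinge +0.150·(-9.5−10) = -2.9250
  sulphur-dioxide contribution → 0.3168 μm/a
  chloride contribution → 0.5386 μm/a
  total first-year rate 0.8554 μm/a
0.855 μm/a falls in (0, 1.3] for carbon steel → category C1

C1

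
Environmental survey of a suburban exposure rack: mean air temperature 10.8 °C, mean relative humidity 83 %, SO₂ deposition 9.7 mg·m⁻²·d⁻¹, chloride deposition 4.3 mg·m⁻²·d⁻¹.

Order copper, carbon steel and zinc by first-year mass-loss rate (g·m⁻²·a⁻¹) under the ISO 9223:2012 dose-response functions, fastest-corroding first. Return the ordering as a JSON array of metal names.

["carbon steel", "copper", "zinc"]

copper: f(T) = -0.080·(T−10) [T>10 °C] = -0.0640
  Pd branch = 0.0053·Pd^0.26·e^(0.059·RH+f) = 1.202 μm/a
  Sd branch = 0.01025·Sd^0.27·e^(0.036·RH+0.049·T) = 0.512 μm/a
  r_corr = 1.202 + 0.512 = 1.714 μm/a
  mass loss = 1.714 μm/a × 8.96 g/cm³ = 15.35 g·m⁻²·a⁻¹
carbon steel: temperature factor f = -0.054·(0.8) = -0.0432
  SO₂ term: 1.77·9.7^0.52·exp(0.02·83-0.0432) = 29.06
  Sd branch = 0.102·Sd^0.62·e^(0.033·RH+0.04·T) = 6.005 μm/a
  r_corr = 29.06 + 6.005 = 35.06 μm/a
  mass loss = 35.06 μm/a × 7.85 g/cm³ = 275.2 g·m⁻²·a⁻¹
zinc: T>10 °C ⇒ hinge -0.071·(10.8−10) = -0.0568
  SO₂ term: 0.0129·9.7^0.44·exp(0.046·83-0.0568) = 1.507
  Sd branch = 0.0175·Sd^0.57·e^(0.008·RH+0.085·T) = 0.1955 μm/a
  r_corr = 1.507 + 0.1955 = 1.703 μm/a
  mass loss = 1.703 μm/a × 7.14 g/cm³ = 12.16 g·m⁻²·a⁻¹
Ordering by g·m⁻²·a⁻¹: carbon steel (275) > copper (15.4) > zinc (12.2)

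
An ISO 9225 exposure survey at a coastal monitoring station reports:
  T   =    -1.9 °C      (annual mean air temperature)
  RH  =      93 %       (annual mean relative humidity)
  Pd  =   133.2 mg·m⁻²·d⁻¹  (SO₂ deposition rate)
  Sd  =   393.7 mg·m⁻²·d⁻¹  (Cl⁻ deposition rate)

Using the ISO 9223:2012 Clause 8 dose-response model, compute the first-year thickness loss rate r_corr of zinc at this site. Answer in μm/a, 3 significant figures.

r_corr = 6.04 μm/a

zinc: temperature factor f = +0.038·(-11.9) = -0.4522
  SO₂ term: 0.0129·133.2^0.44·exp(0.046·93-0.4522) = 5.092
  Sd branch = 0.0175·Sd^0.57·e^(0.008·RH+0.085·T) = 0.9446 μm/a
  sum: 5.092 + 0.9446 → r_corr = 6.037 μm/a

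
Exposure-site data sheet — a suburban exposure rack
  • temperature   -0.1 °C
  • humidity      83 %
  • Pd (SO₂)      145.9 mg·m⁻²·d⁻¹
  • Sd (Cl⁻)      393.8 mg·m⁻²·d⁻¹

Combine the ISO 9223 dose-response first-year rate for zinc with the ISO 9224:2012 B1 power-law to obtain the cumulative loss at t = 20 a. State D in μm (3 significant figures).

zinc: T≤10 °C ⇒ hinge +0.038·(-0.1−10) = -0.3838
  Pd branch = 0.0129·Pd^0.44·e^(0.046·RH+f) = 3.583 μm/a
  Sd branch = 0.0175·Sd^0.57·e^(0.008·RH+0.085·T) = 1.016 μm/a
  sum: 3.583 + 1.016 → r_corr = 4.599 μm/a
ISO 9224: D(t) = r_corr · t^b with b = 0.813 (zinc, B1)
  D(20) = 4.599 × 20^0.813 = 4.599 × 11.42 = 52.53 μm

D(20) = 52.5 μm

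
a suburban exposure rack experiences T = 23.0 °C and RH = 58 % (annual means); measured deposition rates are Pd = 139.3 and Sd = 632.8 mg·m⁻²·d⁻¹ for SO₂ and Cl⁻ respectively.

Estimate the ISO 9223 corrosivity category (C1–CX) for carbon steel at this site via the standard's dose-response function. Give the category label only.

carbon steel: T>10 °C ⇒ hinge -0.054·(23.0−10) = -0.7020
  sulphur-dioxide contribution → 36.45 μm/a
  chloride contribution → 94.66 μm/a
  total first-year rate 131.1 μm/a
Category bounds: 80…200 μm/a bracket r_corr ⇒ C5

C5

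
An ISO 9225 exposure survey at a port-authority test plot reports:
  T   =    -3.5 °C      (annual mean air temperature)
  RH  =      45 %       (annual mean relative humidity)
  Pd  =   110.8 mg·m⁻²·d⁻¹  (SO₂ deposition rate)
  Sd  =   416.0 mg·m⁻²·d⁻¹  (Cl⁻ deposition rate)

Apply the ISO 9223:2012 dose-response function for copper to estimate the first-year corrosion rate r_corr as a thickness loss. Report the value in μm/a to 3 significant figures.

r_corr = 0.269 μm/a

copper: T≤10 °C ⇒ hinge +0.126·(-3.5−10) = -1.7010
  SO₂ term: 0.0053·110.8^0.26·exp(0.059·45-1.7010) = 0.04679
  Sd branch = 0.01025·Sd^0.27·e^(0.036·RH+0.049·T) = 0.2223 μm/a
  sum: 0.04679 + 0.2223 → r_corr = 0.2691 μm/a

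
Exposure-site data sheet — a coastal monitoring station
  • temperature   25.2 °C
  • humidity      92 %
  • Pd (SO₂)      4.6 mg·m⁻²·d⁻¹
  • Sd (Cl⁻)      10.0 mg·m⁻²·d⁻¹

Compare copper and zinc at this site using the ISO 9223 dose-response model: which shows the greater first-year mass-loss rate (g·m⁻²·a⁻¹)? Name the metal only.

copper: temperature factor f = -0.080·(15.2) = -1.2160
  Pd branch = 0.0053·Pd^0.26·e^(0.059·RH+f) = 0.5319 μm/a
  Sd branch = 0.01025·Sd^0.27·e^(0.036·RH+0.049·T) = 1.8 μm/a
  r_corr = 0.5319 + 1.8 = 2.332 μm/a
  mass loss = 2.332 μm/a × 8.96 g/cm³ = 20.9 g·m⁻²·a⁻¹
zinc: f(T) = -0.071·(T−10) [T>10 °C] = -1.0792
  SO₂ term: 0.0129·4.6^0.44·exp(0.046·92-1.0792) = 0.5908
  Cl⁻ term: 0.0175·10.0^0.57·exp(0.008·92+0.085·25.2) = 1.156
  r_corr = 0.5908 + 1.156 = 1.747 μm/a
  mass loss = 1.747 μm/a × 7.14 g/cm³ = 12.47 g·m⁻²·a⁻¹
Ordering by g·m⁻²·a⁻¹: copper (20.9) > zinc (12.5)

copper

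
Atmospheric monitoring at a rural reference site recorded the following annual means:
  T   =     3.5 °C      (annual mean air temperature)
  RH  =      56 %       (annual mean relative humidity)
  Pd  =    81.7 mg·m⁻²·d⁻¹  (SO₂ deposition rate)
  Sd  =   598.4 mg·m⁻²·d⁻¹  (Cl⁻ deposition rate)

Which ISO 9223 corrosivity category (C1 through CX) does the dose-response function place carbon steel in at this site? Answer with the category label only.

carbon steel: temperature factor f = +0.150·(-6.5) = -0.9750
  sulphur-dioxide contribution → 20.2 μm/a
  chloride contribution → 39.24 μm/a
  ⇒ r_corr(carbon steel) = 59.44 μm/a
Category bounds: 50…80 μm/a bracket r_corr ⇒ C4

C4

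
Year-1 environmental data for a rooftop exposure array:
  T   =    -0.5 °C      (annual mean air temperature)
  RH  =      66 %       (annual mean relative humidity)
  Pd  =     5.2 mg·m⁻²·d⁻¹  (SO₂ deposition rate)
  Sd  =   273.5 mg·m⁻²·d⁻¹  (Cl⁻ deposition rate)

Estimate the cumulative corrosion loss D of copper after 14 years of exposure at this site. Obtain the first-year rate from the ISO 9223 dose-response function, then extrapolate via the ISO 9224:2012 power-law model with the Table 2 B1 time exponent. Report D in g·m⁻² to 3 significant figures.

D(14) = 31.1 g·m⁻²

copper: temperature factor f = +0.126·(-10.5) = -1.3230
  sulphur-dioxide contribution → 0.1064 μm/a
  chloride contribution → 0.4897 μm/a
  ⇒ r_corr(copper) = 0.5961 μm/a
ISO 9224: D(t) = r_corr · t^b with b = 0.667 (copper, B1)
  D(14) = 0.5961 × 14^0.667 = 0.5961 × 5.814 = 3.466 μm
  Mass loss = 3.466 μm × 8.96 g/cm³ = 31.05 g·m⁻²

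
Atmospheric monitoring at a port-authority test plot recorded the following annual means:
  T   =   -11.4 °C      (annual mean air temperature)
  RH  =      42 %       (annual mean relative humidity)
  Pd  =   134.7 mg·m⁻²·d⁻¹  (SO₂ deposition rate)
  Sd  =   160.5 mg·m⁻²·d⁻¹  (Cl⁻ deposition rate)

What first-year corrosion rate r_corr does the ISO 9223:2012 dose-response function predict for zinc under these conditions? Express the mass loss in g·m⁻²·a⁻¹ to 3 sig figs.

zinc: f(T) = +0.038·(T−10) [T≤10 °C] = -0.8132
  Pd branch = 0.0129·Pd^0.44·e^(0.046·RH+f) = 0.3415 μm/a
  Sd branch = 0.0175·Sd^0.57·e^(0.008·RH+0.085·T) = 0.168 μm/a
  r_corr = 0.3415 + 0.168 = 0.5095 μm/a
Convert to mass loss: 0.5095 μm/a × 7.14 g/cm³ = 3.638 g·m⁻²·a⁻¹

r_corr = 3.64 g·m⁻²·a⁻¹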